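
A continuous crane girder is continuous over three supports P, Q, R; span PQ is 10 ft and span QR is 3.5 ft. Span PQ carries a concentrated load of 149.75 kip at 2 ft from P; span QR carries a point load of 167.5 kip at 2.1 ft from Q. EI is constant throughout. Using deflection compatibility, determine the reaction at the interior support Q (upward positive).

Release continuity at Q by inserting a hinge; the redundant is the internal moment M_Q. The primary structure is two simply-supported spans PQ and QR.
Discontinuity in slope at Q on the released structure — sum the simple-span end rotations:
  span PQ: point load 149.75 at a = 2: Pab(L + a)/(6LEI) = 479.2/EI
  span QR: point load 167.5 at a = 2.1: Pab(L + b)/(6LEI) = 114.9/EI
  relative rotation θ_0 = (479.2 + 114.9)/EI = 594.1/EI
A unit hogging moment at Q produces rotation L₁/(3EI) + L₂/(3EI) = 4.5/EI.
Compatibility: M_Q·(L₁+L₂)/(3EI) = θ_0, giving M_Q = 132 kip·ft (hogging).
Span PQ, ΣM about P with M_Q applied at Q: R_Q^{PQ}·10 = 299.5 + 132, so R_Q^{PQ} = 43.15 kip and R_P = 149.8 − 43.15 = 106.6 kip.
Span QR, ΣM about R: R_Q^{QR}·3.5 = 234.5 + 132, so R_Q^{QR} = 104.7 kip and R_R = 167.5 − 104.7 = 62.78 kip.
R_Q = 43.15 + 104.7 = 147.9 kip.

R_Q = 147.9 kip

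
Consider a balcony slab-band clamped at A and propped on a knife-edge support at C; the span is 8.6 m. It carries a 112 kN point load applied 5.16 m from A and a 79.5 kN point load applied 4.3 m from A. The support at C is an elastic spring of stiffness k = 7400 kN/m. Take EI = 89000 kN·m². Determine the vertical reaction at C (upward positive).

R_C = 69.3 kN

Remove the prop at C; the released (primary) structure is a cantilever built in at A.
Deflection at C on the released cantilever, summing each load's contribution:
  point load 112 at a = 5.16: Pa²(3L − a)/(6EI) = 10258/EI
  point load 79.5 at a = 4.3: Pa²(3L − a)/(6EI) = 5267/EI
  δ_0 = 15526/EI
Flexibility coefficient — unit upward force at C: δ_{CC} = L³/(3EI) = 212/EI.
With EI = 89000 kN·m²: δ_0 = 0.17445 m and δ_{CC} = 0.002382 m/kN.
Compatibility — the spring shortens by R_C/k under the reaction it provides: δ_0 − R_C·δ_{CC} = R_C/k. With 1/k = 0.000135 m/kN, R_C = δ_0 / (δ_{CC} + 1/k) = 0.17445 / (0.002382 + 0.000135) = 69.3 kN.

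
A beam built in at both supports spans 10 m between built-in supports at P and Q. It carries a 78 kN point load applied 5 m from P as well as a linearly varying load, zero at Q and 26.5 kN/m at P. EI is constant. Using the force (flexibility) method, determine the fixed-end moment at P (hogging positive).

Release both end moments; the primary structure is a simply-supported span PQ with redundants M_P and M_Q.
On the primary (simply-supported) span, the end slopes from the loading are:
  at P: point load 78 at a = 5: Pab(L + b)/(6LEI) = 487.5/EI
  at Q: point load 78 at a = 5: Pab(L + a)/(6LEI) = 487.5/EI
  at P: triangular load, peak 26.5: w₀L³/(45EI) = 588.9/EI
  at Q: triangular load, peak 26.5: 7w₀L³/(360EI) = 515.3/EI
  θ_P0 = 1076/EI,  θ_Q0 = 1003/EI
Flexibility coefficients: a unit moment at one end gives L/(3EI) there and L/(6EI) at the far end, so f₁₁ = f₂₂ = 3.333/EI and f₁₂ = f₂₁ = 1.667/EI.
Compatibility — zero rotation at each built-in end:
  3.333 M_P + 1.667 M_Q = 1076
  1.667 M_P + 3.333 M_Q = 1003
Solving the pair gives M_P = 230 kN·m and M_Q = 185.8 kN·m (hogging).

M_P = 230 kN·m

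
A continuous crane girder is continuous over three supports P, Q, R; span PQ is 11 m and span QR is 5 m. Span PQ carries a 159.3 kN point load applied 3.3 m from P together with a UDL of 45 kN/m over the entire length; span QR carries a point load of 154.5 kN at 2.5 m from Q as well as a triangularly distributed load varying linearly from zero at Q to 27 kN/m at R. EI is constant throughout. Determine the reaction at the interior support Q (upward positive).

R_Q = 595.7 kN

Release continuity at Q by inserting a hinge; the redundant is the internal moment M_Q. The primary structure is two simply-supported spans PQ and QR.
Discontinuity in slope at Q on the released structure — sum the simple-span end rotations:
  span PQ: point load 159.3 at a = 3.3: Pab(L + a)/(6LEI) = 877/EI
  span PQ: UDL 45: wL³/(24EI) = 2496/EI
  span QR: point load 154.5 at a = 2.5: Pab(L + b)/(6LEI) = 241.4/EI
  span QR: triangular load, peak 27: 7w₀L³/(360EI) = 65.62/EI
  relative rotation θ_0 = (3373 + 307)/EI = 3680/EI
A unit hogging moment at Q produces rotation L₁/(3EI) + L₂/(3EI) = 5.333/EI.
Compatibility: M_Q·(L₁+L₂)/(3EI) = θ_0, giving M_Q = 689.9 kN·m (hogging).
Span PQ, ΣM about P with M_Q applied at Q: R_Q^{PQ}·11 = 3248 + 689.9, so R_Q^{PQ} = 358 kN and R_P = 654.3 − 358 = 296.3 kN.
Span QR, ΣM about R: R_Q^{QR}·5 = 498.8 + 689.9, so R_Q^{QR} = 237.7 kN and R_R = 222 − 237.7 = -15.74 kN.
R_Q = 358 + 237.7 = 595.7 kN.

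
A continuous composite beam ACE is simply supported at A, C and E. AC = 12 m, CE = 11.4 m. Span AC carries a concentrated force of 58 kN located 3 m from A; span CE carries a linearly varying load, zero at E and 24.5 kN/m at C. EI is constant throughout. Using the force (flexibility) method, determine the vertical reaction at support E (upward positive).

R_E = 33.81 kN

Take M_C as the redundant. Released structure: two simple spans AC and CE with a hinge at C.
End slopes at the hinge C, treating each span as simply supported:
  span AC: point load 58 at a = 3: Pab(L + a)/(6LEI) = 326.2/EI
  span CE: triangular load, peak 24.5: w₀L³/(45EI) = 806.6/EI
  relative rotation θ_0 = (326.2 + 806.6)/EI = 1133/EI
A unit hogging moment at C produces rotation L₁/(3EI) + L₂/(3EI) = 7.8/EI.
Compatibility: M_C·(L₁+L₂)/(3EI) = θ_0, giving M_C = 145.2 kN·m (hogging).
Span CE, ΣM about E: R_C^{CE}·11.4 = 1061 + 145.2, so R_C^{CE} = 105.8 kN and R_E = 139.7 − 105.8 = 33.81 kN.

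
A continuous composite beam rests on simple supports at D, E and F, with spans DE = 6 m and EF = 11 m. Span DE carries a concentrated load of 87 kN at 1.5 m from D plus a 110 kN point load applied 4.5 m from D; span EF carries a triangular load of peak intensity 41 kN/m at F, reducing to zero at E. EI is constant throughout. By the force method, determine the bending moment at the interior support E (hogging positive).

M_E = 247.1 kN·m

Take M_E as the redundant. Released structure: two simple spans DE and EF with a hinge at E.
Rotations at E on the released spans (each span's end-slope, ×1/EI):
  span DE: point load 87 at a = 1.5: Pab(L + a)/(6LEI) = 122.3/EI
  span DE: point load 110 at a = 4.5: Pab(L + a)/(6LEI) = 216.6/EI
  span EF: triangular load, peak 41: 7w₀L³/(360EI) = 1061/EI
  relative rotation θ_0 = (338.9 + 1061)/EI = 1400/EI
A unit hogging moment at E produces rotation L₁/(3EI) + L₂/(3EI) = 5.667/EI.
Compatibility: M_E·(L₁+L₂)/(3EI) = θ_0, giving M_E = 247.1 kN·m (hogging).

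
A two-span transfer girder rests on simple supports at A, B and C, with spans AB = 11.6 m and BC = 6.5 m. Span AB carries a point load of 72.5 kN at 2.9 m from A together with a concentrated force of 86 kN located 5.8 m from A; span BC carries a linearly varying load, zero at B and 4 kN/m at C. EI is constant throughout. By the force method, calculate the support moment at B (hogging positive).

Insert a hinge at B; M_B is the redundant, and each span becomes simply supported.
Discontinuity in slope at B on the released structure — sum the simple-span end rotations:
  span AB: point load 72.5 at a = 2.9: Pab(L + a)/(6LEI) = 381.1/EI
  span AB: point load 86 at a = 5.8: Pab(L + a)/(6LEI) = 723.3/EI
  span BC: triangular load, peak 4: 7w₀L³/(360EI) = 21.36/EI
  relative rotation θ_0 = (1104 + 21.36)/EI = 1126/EI
A unit hogging moment at B produces rotation L₁/(3EI) + L₂/(3EI) = 6.033/EI.
Compatibility: M_B·(L₁+L₂)/(3EI) = θ_0, giving M_B = 186.6 kN·m (hogging).

M_B = 186.6 kN·m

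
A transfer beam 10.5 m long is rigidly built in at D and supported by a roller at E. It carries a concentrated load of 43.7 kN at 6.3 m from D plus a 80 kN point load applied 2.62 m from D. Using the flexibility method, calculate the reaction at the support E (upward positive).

Take the reaction at E as the redundant and release it; the primary structure is a cantilever fixed at D.
Deflection at E on the released cantilever, summing each load's contribution:
  point load 43.7 at a = 6.3: Pa²(3L − a)/(6EI) = 7285/EI
  point load 80 at a = 2.62: Pa²(3L − a)/(6EI) = 2643/EI
  δ_0 = 9928/EI
Flexibility coefficient — unit upward force at E: δ_{EE} = L³/(3EI) = 385.9/EI.
Compatibility at E: δ_0 − R_E·δ_{EE} = 0, so R_E = 9928/385.9 = 25.73 kN.

R_E = 25.73 kN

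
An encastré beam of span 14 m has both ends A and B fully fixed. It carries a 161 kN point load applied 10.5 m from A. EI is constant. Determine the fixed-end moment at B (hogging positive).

M_B = 317 kN·m

Release both end moments; the primary structure is a simply-supported span AB with redundants M_A and M_B.
Simple-span end rotations at A and B under the given loads:
  at A: point load 161 at a = 10.5: Pab(L + b)/(6LEI) = 1233/EI
  at B: point load 161 at a = 10.5: Pab(L + a)/(6LEI) = 1726/EI
  θ_A0 = 1233/EI,  θ_B0 = 1726/EI
Flexibility coefficients: a unit moment at one end gives L/(3EI) there and L/(6EI) at the far end, so f₁₁ = f₂₂ = 4.667/EI and f₁₂ = f₂₁ = 2.333/EI.
Compatibility — zero rotation at each built-in end:
  4.667 M_A + 2.333 M_B = 1233
  2.333 M_A + 4.667 M_B = 1726
Solving the pair gives M_A = 105.7 kN·m and M_B = 317 kN·m (hogging).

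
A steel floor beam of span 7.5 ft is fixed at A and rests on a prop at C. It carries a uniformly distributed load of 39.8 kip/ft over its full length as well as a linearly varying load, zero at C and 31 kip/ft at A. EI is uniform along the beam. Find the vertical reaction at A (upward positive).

R_A = 279.6 kip

Choose R_C as the redundant. The primary structure is the cantilever fixed at A.
Downward deflection at the released point C due to the loads:
  UDL 39.8: wL⁴/(8EI) = 15741/EI
  triangular load, peak 31 at the fixed end: w₀L⁴/(30EI) = 3270/EI
  δ_0 = 19011/EI
Tip deflection under a unit load at C: L³/(3EI) = 140.6/EI.
The prop prevents deflection at C: R_C = δ_0/δ_{CC} = 19011/140.6 = 135.2 kip.
Vertical equilibrium: R_A = ΣP − R_C = 414.8 − 135.2 = 279.6 kip.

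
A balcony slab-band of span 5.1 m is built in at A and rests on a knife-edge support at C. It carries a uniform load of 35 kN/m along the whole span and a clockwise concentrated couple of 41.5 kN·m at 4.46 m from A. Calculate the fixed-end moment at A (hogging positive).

Take the reaction at C as the redundant and release it; the primary structure is a cantilever fixed at A.
Free-end deflection of the primary structure under the applied loading (downward +):
  UDL 35: wL⁴/(8EI) = 2960/EI
  clockwise couple 41.5 at a = 4.46: M₀a(2L − a)/(2EI) = 531.2/EI
  δ_0 = 3491/EI
Flexibility coefficient — unit upward force at C: δ_{CC} = L³/(3EI) = 44.22/EI.
The prop prevents deflection at C: R_C = δ_0/δ_{CC} = 3491/44.22 = 78.95 kN.
Moment equilibrium about A: M_A = Σ(load moments about A) − R_C·L = 496.7 − 78.95×5.1 = 94.02 kN·m.

M_A = 94.02 kN·m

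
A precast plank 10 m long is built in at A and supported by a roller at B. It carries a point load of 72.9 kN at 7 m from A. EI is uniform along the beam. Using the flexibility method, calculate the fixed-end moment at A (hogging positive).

Remove the prop at B; the released (primary) structure is a cantilever built in at A.
Primary-structure tip deflection at B by superposition:
  point load 72.9 at a = 7: Pa²(3L − a)/(6EI) = 13693/EI
Flexibility coefficient — unit upward force at B: δ_{BB} = L³/(3EI) = 333.3/EI.
Compatibility at B: δ_0 − R_B·δ_{BB} = 0, so R_B = 13693/333.3 = 41.08 kN.
Moment equilibrium about A: M_A = Σ(load moments about A) − R_B·L = 510.3 − 41.08×10 = 99.51 kN·m.

M_A = 99.51 kN·m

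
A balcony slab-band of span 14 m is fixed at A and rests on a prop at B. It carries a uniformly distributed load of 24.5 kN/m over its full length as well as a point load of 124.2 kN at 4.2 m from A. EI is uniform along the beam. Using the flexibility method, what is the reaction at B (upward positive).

Remove the prop at B; the released (primary) structure is a cantilever built in at A.
Deflection at B on the released cantilever, summing each load's contribution:
  UDL 24.5: wL⁴/(8EI) = 117649/EI
  point load 124.2 at a = 4.2: Pa²(3L − a)/(6EI) = 13803/EI
  δ_0 = 131452/EI
Flexibility coefficient — unit upward force at B: δ_{BB} = L³/(3EI) = 914.7/EI.
The prop prevents deflection at B: R_B = δ_0/δ_{BB} = 131452/914.7 = 143.7 kN.

R_B = 143.7 kN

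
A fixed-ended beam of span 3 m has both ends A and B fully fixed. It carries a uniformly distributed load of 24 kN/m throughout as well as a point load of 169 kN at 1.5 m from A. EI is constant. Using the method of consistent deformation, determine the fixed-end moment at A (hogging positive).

Release both end moments; the primary structure is a simply-supported span AB with redundants M_A and M_B.
Simple-span end rotations at A and B under the given loads:
  at A: UDL 24: wL³/(24EI) = 27/EI
  at B: UDL 24: wL³/(24EI) = 27/EI
  at A: point load 169 at a = 1.5: Pab(L + b)/(6LEI) = 95.06/EI
  at B: point load 169 at a = 1.5: Pab(L + a)/(6LEI) = 95.06/EI
  θ_A0 = 122.1/EI,  θ_B0 = 122.1/EI
Flexibility coefficients: a unit moment at one end gives L/(3EI) there and L/(6EI) at the far end, so f₁₁ = f₂₂ = 1/EI and f₁₂ = f₂₁ = 0.5/EI.
Compatibility — zero rotation at each built-in end:
  1 M_A + 0.5 M_B = 122.1
  0.5 M_A + 1 M_B = 122.1
Solving the pair gives M_A = 81.38 kN·m and M_B = 81.38 kN·m (hogging).

M_A = 81.38 kN·m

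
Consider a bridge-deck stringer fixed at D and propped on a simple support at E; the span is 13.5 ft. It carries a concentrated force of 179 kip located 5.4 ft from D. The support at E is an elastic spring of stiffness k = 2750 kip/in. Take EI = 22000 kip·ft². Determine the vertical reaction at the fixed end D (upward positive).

Choose R_E as the redundant. The primary structure is the cantilever fixed at D.
Free-end deflection of the primary structure under the applied loading (downward +):
  point load 179 at a = 5.4: Pa²(3L − a)/(6EI) = 30535/EI
Flexibility coefficient — unit upward force at E: δ_{EE} = L³/(3EI) = 820.1/EI.
With EI = 22000 kip·ft²: δ_0 = 1.3879 ft and δ_{EE} = 0.037278 ft/kip.
Compatibility — the spring shortens by R_E/k under the reaction it provides: δ_0 − R_E·δ_{EE} = R_E/k. With 1/k = 1/(2750×12) ft/kip = 0.00003 ft/kip, R_E = δ_0 / (δ_{EE} + 1/k) = 1.3879 / (0.037278 + 0.00003) = 37.2 kip.
Vertical equilibrium: R_D = ΣP − R_E = 179 − 37.2 = 141.8 kip.

R_D = 141.8 kip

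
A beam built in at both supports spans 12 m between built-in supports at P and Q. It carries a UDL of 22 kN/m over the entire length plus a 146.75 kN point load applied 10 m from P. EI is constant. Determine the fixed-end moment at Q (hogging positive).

Release both end moments; the primary structure is a simply-supported span PQ with redundants M_P and M_Q.
On the primary (simply-supported) span, the end slopes from the loading are:
  at P: UDL 22: wL³/(24EI) = 1584/EI
  at Q: UDL 22: wL³/(24EI) = 1584/EI
  at P: point load 146.75 at a = 10: Pab(L + b)/(6LEI) = 570.7/EI
  at Q: point load 146.75 at a = 10: Pab(L + a)/(6LEI) = 896.8/EI
  θ_P0 = 2155/EI,  θ_Q0 = 2481/EI
Flexibility coefficients: a unit moment at one end gives L/(3EI) there and L/(6EI) at the far end, so f₁₁ = f₂₂ = 4/EI and f₁₂ = f₂₁ = 2/EI.
Compatibility — zero rotation at each built-in end:
  4 M_P + 2 M_Q = 2155
  2 M_P + 4 M_Q = 2481
Solving the pair gives M_P = 304.8 kN·m and M_Q = 467.8 kN·m (hogging).

M_Q = 467.8 kN·m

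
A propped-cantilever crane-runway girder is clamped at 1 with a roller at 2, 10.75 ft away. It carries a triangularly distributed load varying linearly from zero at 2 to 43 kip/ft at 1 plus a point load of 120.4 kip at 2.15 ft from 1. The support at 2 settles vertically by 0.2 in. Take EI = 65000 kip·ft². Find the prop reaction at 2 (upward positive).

Remove the prop at 2; the released (primary) structure is a cantilever built in at 1.
Primary-structure tip deflection at 2 by superposition:
  triangular load, peak 43 at the fixed end: w₀L⁴/(30EI) = 19142/EI
  point load 120.4 at a = 2.15: Pa²(3L − a)/(6EI) = 2792/EI
  δ_0 = 21934/EI
Tip deflection under a unit load at 2: L³/(3EI) = 414.1/EI.
With EI = 65000 kip·ft²: δ_0 = 0.33744 ft and δ_{22} = 0.006371 ft/kip.
Compatibility — the beam at 2 must follow the support down by 0.01667 ft: δ_0 − R_2·δ_{22} = 0.01667, so R_2 = (0.33744 − 0.01667)/0.006371 = 50.35 kip.

R_2 = 50.35 kip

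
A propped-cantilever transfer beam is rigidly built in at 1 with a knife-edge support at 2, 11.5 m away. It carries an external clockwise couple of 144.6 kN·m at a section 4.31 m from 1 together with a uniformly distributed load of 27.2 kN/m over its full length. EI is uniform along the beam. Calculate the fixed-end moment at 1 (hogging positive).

M_1 = 462.1 kN·m

Remove the prop at 2; the released (primary) structure is a cantilever built in at 1.
Downward deflection at the released point 2 due to the loads:
  clockwise couple 144.6 at a = 4.31: M₀a(2L − a)/(2EI) = 5824/EI
  UDL 27.2: wL⁴/(8EI) = 59466/EI
  δ_0 = 65290/EI
Flexibility coefficient — unit upward force at 2: δ_{22} = L³/(3EI) = 507/EI.
The prop prevents deflection at 2: R_2 = δ_0/δ_{22} = 65290/507 = 128.8 kN.
Moment equilibrium about 1: M_1 = Σ(load moments about 1) − R_2·L = 1943 − 128.8×11.5 = 462.1 kN·m.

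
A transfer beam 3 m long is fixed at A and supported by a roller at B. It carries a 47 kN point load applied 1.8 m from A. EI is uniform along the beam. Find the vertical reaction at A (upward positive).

R_A = 26.7 kN

Release the roller at B. Primary structure: cantilever fixed at A.
Deflection at B on the released cantilever, summing each load's contribution:
  point load 47 at a = 1.8: Pa²(3L − a)/(6EI) = 182.7/EI
Flexibility coefficient — unit upward force at B: δ_{BB} = L³/(3EI) = 9/EI.
Compatibility at B: δ_0 − R_B·δ_{BB} = 0, so R_B = 182.7/9 = 20.3 kN.
Vertical equilibrium: R_A = ΣP − R_B = 47 − 20.3 = 26.7 kN.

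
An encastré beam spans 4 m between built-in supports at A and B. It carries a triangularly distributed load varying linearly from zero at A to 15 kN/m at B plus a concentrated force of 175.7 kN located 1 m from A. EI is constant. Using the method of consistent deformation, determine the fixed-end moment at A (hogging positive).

Release both end moments; the primary structure is a simply-supported span AB with redundants M_A and M_B.
On the primary (simply-supported) span, the end slopes from the loading are:
  at A: triangular load, peak 15: 7w₀L³/(360EI) = 18.67/EI
  at B: triangular load, peak 15: w₀L³/(45EI) = 21.33/EI
  at A: point load 175.7 at a = 1: Pab(L + b)/(6LEI) = 153.7/EI
  at B: point load 175.7 at a = 1: Pab(L + a)/(6LEI) = 109.8/EI
  θ_A0 = 172.4/EI,  θ_B0 = 131.1/EI
Flexibility coefficients: a unit moment at one end gives L/(3EI) there and L/(6EI) at the far end, so f₁₁ = f₂₂ = 1.333/EI and f₁₂ = f₂₁ = 0.6667/EI.
Compatibility — zero rotation at each built-in end:
  1.333 M_A + 0.6667 M_B = 172.4
  0.6667 M_A + 1.333 M_B = 131.1
Solving the pair gives M_A = 106.8 kN·m and M_B = 44.94 kN·m (hogging).

M_A = 106.8 kN·m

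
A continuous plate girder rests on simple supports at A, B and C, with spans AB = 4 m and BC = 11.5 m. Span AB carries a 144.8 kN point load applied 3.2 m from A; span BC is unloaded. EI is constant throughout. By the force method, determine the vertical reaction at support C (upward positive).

Insert a hinge at B; M_B is the redundant, and each span becomes simply supported.
Rotations at B on the released spans (each span's end-slope, ×1/EI):
  span AB: point load 144.8 at a = 3.2: Pab(L + a)/(6LEI) = 111.2/EI
  relative rotation θ_0 = (111.2 + 0)/EI = 111.2/EI
A unit hogging moment at B produces rotation L₁/(3EI) + L₂/(3EI) = 5.167/EI.
Slope continuity at B: θ_0 = M_B·5.167/EI, so M_B = 111.2/5.167 = 21.52 kN·m (hogging).
Span BC, ΣM about C: R_B^{BC}·11.5 = 0 + 21.52, so R_B^{BC} = 1.872 kN and R_C = 0 − 1.872 = -1.872 kN.

R_C = -1.872 kN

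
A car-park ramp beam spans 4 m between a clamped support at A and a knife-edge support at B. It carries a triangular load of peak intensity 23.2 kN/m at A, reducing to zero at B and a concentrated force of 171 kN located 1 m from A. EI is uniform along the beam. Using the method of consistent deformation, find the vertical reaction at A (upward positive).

R_A = 193.4 kN

Remove the prop at B; the released (primary) structure is a cantilever built in at A.
Free-end deflection of the primary structure under the applied loading (downward +):
  triangular load, peak 23.2 at the fixed end: w₀L⁴/(30EI) = 198/EI
  point load 171 at a = 1: Pa²(3L − a)/(6EI) = 313.5/EI
  δ_0 = 511.5/EI
Tip deflection under a unit load at B: L³/(3EI) = 21.33/EI.
The prop prevents deflection at B: R_B = δ_0/δ_{BB} = 511.5/21.33 = 23.98 kN.
Vertical equilibrium: R_A = ΣP − R_B = 217.4 − 23.98 = 193.4 kN.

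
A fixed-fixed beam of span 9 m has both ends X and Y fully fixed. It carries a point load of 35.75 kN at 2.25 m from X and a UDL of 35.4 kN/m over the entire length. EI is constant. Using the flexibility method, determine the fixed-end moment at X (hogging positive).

Take the two fixed-end moments M_X, M_Y as redundants; the released structure is the simple span XY.
On the primary (simply-supported) span, the end slopes from the loading are:
  at X: point load 35.75 at a = 2.25: Pab(L + b)/(6LEI) = 158.4/EI
  at Y: point load 35.75 at a = 2.25: Pab(L + a)/(6LEI) = 113.1/EI
  at X: UDL 35.4: wL³/(24EI) = 1075/EI
  at Y: UDL 35.4: wL³/(24EI) = 1075/EI
  θ_X0 = 1234/EI,  θ_Y0 = 1188/EI
Flexibility coefficients: a unit moment at one end gives L/(3EI) there and L/(6EI) at the far end, so f₁₁ = f₂₂ = 3/EI and f₁₂ = f₂₁ = 1.5/EI.
Compatibility — zero rotation at each built-in end:
  3 M_X + 1.5 M_Y = 1234
  1.5 M_X + 3 M_Y = 1188
Solving the pair gives M_X = 284.2 kN·m and M_Y = 254 kN·m (hogging).

M_X = 284.2 kN·m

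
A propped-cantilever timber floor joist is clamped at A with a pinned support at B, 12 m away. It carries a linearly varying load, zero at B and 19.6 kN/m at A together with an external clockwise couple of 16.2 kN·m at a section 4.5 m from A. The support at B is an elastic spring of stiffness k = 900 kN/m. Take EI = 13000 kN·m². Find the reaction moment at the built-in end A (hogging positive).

M_A = 196.8 kN·m

Choose R_B as the redundant. The primary structure is the cantilever fixed at A.
Primary-structure tip deflection at B by superposition:
  triangular load, peak 19.6 at the fixed end: w₀L⁴/(30EI) = 13548/EI
  clockwise couple 16.2 at a = 4.5: M₀a(2L − a)/(2EI) = 710.8/EI
  δ_0 = 14258/EI
Flexibility coefficient — unit upward force at B: δ_{BB} = L³/(3EI) = 576/EI.
With EI = 13000 kN·m²: δ_0 = 1.0968 m and δ_{BB} = 0.044308 m/kN.
Compatibility — the spring shortens by R_B/k under the reaction it provides: δ_0 − R_B·δ_{BB} = R_B/k. With 1/k = 0.001111 m/kN, R_B = δ_0 / (δ_{BB} + 1/k) = 1.0968 / (0.044308 + 0.001111) = 24.15 kN.
Moment equilibrium about A: M_A = Σ(load moments about A) − R_B·L = 486.6 − 24.15×12 = 196.8 kN·m.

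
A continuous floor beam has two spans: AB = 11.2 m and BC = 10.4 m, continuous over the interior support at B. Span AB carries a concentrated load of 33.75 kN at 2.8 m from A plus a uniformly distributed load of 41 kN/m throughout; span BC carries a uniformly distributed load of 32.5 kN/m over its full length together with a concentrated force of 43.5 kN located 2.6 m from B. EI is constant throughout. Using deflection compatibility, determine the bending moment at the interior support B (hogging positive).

M_B = 603.6 kN·m

Release continuity at B by inserting a hinge; the redundant is the internal moment M_B. The primary structure is two simply-supported spans AB and BC.
Discontinuity in slope at B on the released structure — sum the simple-span end rotations:
  span AB: point load 33.75 at a = 2.8: Pab(L + a)/(6LEI) = 165.4/EI
  span AB: UDL 41: wL³/(24EI) = 2400/EI
  span BC: UDL 32.5: wL³/(24EI) = 1523/EI
  span BC: point load 43.5 at a = 2.6: Pab(L + b)/(6LEI) = 257.3/EI
  relative rotation θ_0 = (2565 + 1781)/EI = 4346/EI
A unit hogging moment at B produces rotation L₁/(3EI) + L₂/(3EI) = 7.2/EI.
Slope continuity at B: θ_0 = M_B·7.2/EI, so M_B = 4346/7.2 = 603.6 kN·m (hogging).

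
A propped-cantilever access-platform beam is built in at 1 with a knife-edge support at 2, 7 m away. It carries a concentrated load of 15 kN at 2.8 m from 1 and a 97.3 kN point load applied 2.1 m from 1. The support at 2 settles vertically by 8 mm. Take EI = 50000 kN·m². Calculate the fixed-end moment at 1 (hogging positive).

Remove the prop at 2; the released (primary) structure is a cantilever built in at 1.
Deflection at 2 on the released cantilever, summing each load's contribution:
  point load 15 at a = 2.8: Pa²(3L − a)/(6EI) = 356.7/EI
  point load 97.3 at a = 2.1: Pa²(3L − a)/(6EI) = 1352/EI
  δ_0 = 1708/EI
Flexibility coefficient — unit upward force at 2: δ_{22} = L³/(3EI) = 114.3/EI.
With EI = 50000 kN·m²: δ_0 = 0.034167 m and δ_{22} = 0.002287 m/kN.
Compatibility — the beam at 2 must follow the support down by 0.008 m: δ_0 − R_2·δ_{22} = 0.008, so R_2 = (0.034167 − 0.008)/0.002287 = 11.44 kN.
Moment equilibrium about 1: M_1 = Σ(load moments about 1) − R_2·L = 246.3 − 11.44×7 = 166.2 kN·m.

M_1 = 166.2 kN·m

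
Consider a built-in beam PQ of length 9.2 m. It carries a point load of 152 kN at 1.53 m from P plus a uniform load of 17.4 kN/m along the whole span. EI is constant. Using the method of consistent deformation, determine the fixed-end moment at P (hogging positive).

Release both end moments; the primary structure is a simply-supported span PQ with redundants M_P and M_Q.
Simple-span end rotations at P and Q under the given loads:
  at P: point load 152 at a = 1.53: Pab(L + b)/(6LEI) = 545.1/EI
  at Q: point load 152 at a = 1.53: Pab(L + a)/(6LEI) = 346.7/EI
  at P: UDL 17.4: wL³/(24EI) = 564.5/EI
  at Q: UDL 17.4: wL³/(24EI) = 564.5/EI
  θ_P0 = 1110/EI,  θ_Q0 = 911.3/EI
Flexibility coefficients: a unit moment at one end gives L/(3EI) there and L/(6EI) at the far end, so f₁₁ = f₂₂ = 3.067/EI and f₁₂ = f₂₁ = 1.533/EI.
Compatibility — zero rotation at each built-in end:
  3.067 M_P + 1.533 M_Q = 1110
  1.533 M_P + 3.067 M_Q = 911.3
Solving the pair gives M_P = 284.4 kN·m and M_Q = 155 kN·m (hogging).

M_P = 284.4 kN·m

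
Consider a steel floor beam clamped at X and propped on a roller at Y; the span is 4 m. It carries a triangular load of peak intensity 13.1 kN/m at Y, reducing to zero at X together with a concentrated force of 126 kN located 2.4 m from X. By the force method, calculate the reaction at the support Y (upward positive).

R_Y = 68.84 kN

Remove the prop at Y; the released (primary) structure is a cantilever built in at X.
Primary-structure tip deflection at Y by superposition:
  triangular load, peak 13.1 at the free end: 11w₀L⁴/(120EI) = 307.4/EI
  point load 126 at a = 2.4: Pa²(3L − a)/(6EI) = 1161/EI
  δ_0 = 1469/EI
Flexibility coefficient — unit upward force at Y: δ_{YY} = L³/(3EI) = 21.33/EI.
Compatibility at Y: δ_0 − R_Y·δ_{YY} = 0, so R_Y = 1469/21.33 = 68.84 kN.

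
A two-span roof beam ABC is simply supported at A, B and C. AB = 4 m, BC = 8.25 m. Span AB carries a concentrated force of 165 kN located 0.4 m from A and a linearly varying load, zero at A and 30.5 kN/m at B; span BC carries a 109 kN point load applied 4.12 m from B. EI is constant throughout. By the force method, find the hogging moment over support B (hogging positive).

Take M_B as the redundant. Released structure: two simple spans AB and BC with a hinge at B.
Discontinuity in slope at B on the released structure — sum the simple-span end rotations:
  span AB: point load 165 at a = 0.4: Pab(L + a)/(6LEI) = 43.56/EI
  span AB: triangular load, peak 30.5: w₀L³/(45EI) = 43.38/EI
  span BC: point load 109 at a = 4.12: Pab(L + b)/(6LEI) = 463.9/EI
  relative rotation θ_0 = (86.94 + 463.9)/EI = 550.8/EI
A unit hogging moment at B produces rotation L₁/(3EI) + L₂/(3EI) = 4.083/EI.
Slope continuity at B: θ_0 = M_B·4.083/EI, so M_B = 550.8/4.083 = 134.9 kN·m (hogging).

M_B = 134.9 kN·m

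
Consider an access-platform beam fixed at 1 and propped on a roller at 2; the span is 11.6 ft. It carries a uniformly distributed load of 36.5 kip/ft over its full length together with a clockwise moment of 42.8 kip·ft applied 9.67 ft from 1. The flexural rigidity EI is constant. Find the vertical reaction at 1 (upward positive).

R_1 = 259.2 kip

Release the roller at 2. Primary structure: cantilever fixed at 1.
Downward deflection at the released point 2 due to the loads:
  UDL 36.5: wL⁴/(8EI) = 82610/EI
  clockwise couple 42.8 at a = 9.67: M₀a(2L − a)/(2EI) = 2800/EI
  δ_0 = 85410/EI
Flexibility coefficient — unit upward force at 2: δ_{22} = L³/(3EI) = 520.3/EI.
Compatibility at 2: δ_0 − R_2·δ_{22} = 0, so R_2 = 85410/520.3 = 164.2 kip.
Vertical equilibrium: R_1 = ΣP − R_2 = 423.4 − 164.2 = 259.2 kip.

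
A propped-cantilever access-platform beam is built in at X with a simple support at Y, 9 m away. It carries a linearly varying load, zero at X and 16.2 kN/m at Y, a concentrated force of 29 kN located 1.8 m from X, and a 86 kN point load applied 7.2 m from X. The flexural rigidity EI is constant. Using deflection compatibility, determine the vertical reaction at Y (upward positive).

R_Y = 102.3 kN

Choose R_Y as the redundant. The primary structure is the cantilever fixed at X.
Deflection at Y on the released cantilever, summing each load's contribution:
  triangular load, peak 16.2 at the free end: 11w₀L⁴/(120EI) = 9743/EI
  point load 29 at a = 1.8: Pa²(3L − a)/(6EI) = 394.6/EI
  point load 86 at a = 7.2: Pa²(3L − a)/(6EI) = 14712/EI
  δ_0 = 24850/EI
Flexibility coefficient — unit upward force at Y: δ_{YY} = L³/(3EI) = 243/EI.
The prop prevents deflection at Y: R_Y = δ_0/δ_{YY} = 24850/243 = 102.3 kN.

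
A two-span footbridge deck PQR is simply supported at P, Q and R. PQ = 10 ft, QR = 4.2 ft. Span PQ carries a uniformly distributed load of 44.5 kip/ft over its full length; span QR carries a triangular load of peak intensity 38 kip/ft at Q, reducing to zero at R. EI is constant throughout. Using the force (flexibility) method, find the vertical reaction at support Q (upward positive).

Release continuity at Q by inserting a hinge; the redundant is the internal moment M_Q. The primary structure is two simply-supported spans PQ and QR.
Discontinuity in slope at Q on the released structure — sum the simple-span end rotations:
  span PQ: UDL 44.5: wL³/(24EI) = 1854/EI
  span QR: triangular load, peak 38: w₀L³/(45EI) = 62.56/EI
  relative rotation θ_0 = (1854 + 62.56)/EI = 1917/EI
A unit hogging moment at Q produces rotation L₁/(3EI) + L₂/(3EI) = 4.733/EI.
Slope continuity at Q: θ_0 = M_Q·4.733/EI, so M_Q = 1917/4.733 = 404.9 kip·ft (hogging).
Span PQ, ΣM about P with M_Q applied at Q: R_Q^{PQ}·10 = 2225 + 404.9, so R_Q^{PQ} = 263 kip and R_P = 445 − 263 = 182 kip.
Span QR, ΣM about R: R_Q^{QR}·4.2 = 223.4 + 404.9, so R_Q^{QR} = 149.6 kip and R_R = 79.8 − 149.6 = -69.81 kip.
R_Q = 263 + 149.6 = 412.6 kip.

R_Q = 412.6 kip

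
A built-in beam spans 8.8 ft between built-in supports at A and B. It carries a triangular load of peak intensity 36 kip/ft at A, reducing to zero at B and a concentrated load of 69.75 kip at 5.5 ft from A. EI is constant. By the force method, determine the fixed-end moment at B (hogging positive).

M_B = 182.8 kip·ft

Take the two fixed-end moments M_A, M_B as redundants; the released structure is the simple span AB.
Simple-span end rotations at A and B under the given loads:
  at A: triangular load, peak 36: w₀L³/(45EI) = 545.2/EI
  at B: triangular load, peak 36: 7w₀L³/(360EI) = 477/EI
  at A: point load 69.75 at a = 5.5: Pab(L + b)/(6LEI) = 290.1/EI
  at B: point load 69.75 at a = 5.5: Pab(L + a)/(6LEI) = 342.9/EI
  θ_A0 = 835.3/EI,  θ_B0 = 819.9/EI
Flexibility coefficients: a unit moment at one end gives L/(3EI) there and L/(6EI) at the far end, so f₁₁ = f₂₂ = 2.933/EI and f₁₂ = f₂₁ = 1.467/EI.
Compatibility — zero rotation at each built-in end:
  2.933 M_A + 1.467 M_B = 835.3
  1.467 M_A + 2.933 M_B = 819.9
Solving the pair gives M_A = 193.3 kip·ft and M_B = 182.8 kip·ft (hogging).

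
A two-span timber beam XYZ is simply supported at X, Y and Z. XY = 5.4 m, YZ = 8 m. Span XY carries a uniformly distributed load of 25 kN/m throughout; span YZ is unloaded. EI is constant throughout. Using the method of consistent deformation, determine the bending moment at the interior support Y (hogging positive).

M_Y = 36.72 kN·m

Insert a hinge at Y; M_Y is the redundant, and each span becomes simply supported.
End slopes at the hinge Y, treating each span as simply supported:
  span XY: UDL 25: wL³/(24EI) = 164/EI
  relative rotation θ_0 = (164 + 0)/EI = 164/EI
A unit hogging moment at Y produces rotation L₁/(3EI) + L₂/(3EI) = 4.467/EI.
Compatibility: M_Y·(L₁+L₂)/(3EI) = θ_0, giving M_Y = 36.72 kN·m (hogging).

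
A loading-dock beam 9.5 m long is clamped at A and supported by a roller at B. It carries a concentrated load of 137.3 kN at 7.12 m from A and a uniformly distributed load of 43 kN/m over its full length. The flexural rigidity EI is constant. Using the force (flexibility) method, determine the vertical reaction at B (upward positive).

Release the roller at B. Primary structure: cantilever fixed at A.
Deflection at B on the released cantilever, summing each load's contribution:
  point load 137.3 at a = 7.12: Pa²(3L − a)/(6EI) = 24802/EI
  UDL 43: wL⁴/(8EI) = 43780/EI
  δ_0 = 68582/EI
Tip deflection under a unit load at B: L³/(3EI) = 285.8/EI.
Compatibility at B: δ_0 − R_B·δ_{BB} = 0, so R_B = 68582/285.8 = 240 kN.

R_B = 240 kN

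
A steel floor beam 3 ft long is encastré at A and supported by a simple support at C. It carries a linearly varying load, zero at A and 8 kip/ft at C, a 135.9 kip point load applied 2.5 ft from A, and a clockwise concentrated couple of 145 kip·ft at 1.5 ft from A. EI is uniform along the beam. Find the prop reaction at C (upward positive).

Choose R_C as the redundant. The primary structure is the cantilever fixed at A.
Primary-structure tip deflection at C by superposition:
  triangular load, peak 8 at the free end: 11w₀L⁴/(120EI) = 59.4/EI
  point load 135.9 at a = 2.5: Pa²(3L − a)/(6EI) = 920.2/EI
  clockwise couple 145 at a = 1.5: M₀a(2L − a)/(2EI) = 489.4/EI
  δ_0 = 1469/EI
Flexibility coefficient — unit upward force at C: δ_{CC} = L³/(3EI) = 9/EI.
Compatibility at C: δ_0 − R_C·δ_{CC} = 0, so R_C = 1469/9 = 163.2 kip.

R_C = 163.2 kip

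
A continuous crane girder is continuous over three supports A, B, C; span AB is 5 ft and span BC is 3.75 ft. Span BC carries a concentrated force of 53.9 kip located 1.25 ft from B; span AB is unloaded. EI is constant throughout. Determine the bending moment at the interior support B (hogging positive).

M_B = 16.04 kip·ft

Take M_B as the redundant. Released structure: two simple spans AB and BC with a hinge at B.
Discontinuity in slope at B on the released structure — sum the simple-span end rotations:
  span BC: point load 53.9 at a = 1.25: Pab(L + b)/(6LEI) = 46.79/EI
  relative rotation θ_0 = (0 + 46.79)/EI = 46.79/EI
A unit hogging moment at B produces rotation L₁/(3EI) + L₂/(3EI) = 2.917/EI.
Slope continuity at B: θ_0 = M_B·2.917/EI, so M_B = 46.79/2.917 = 16.04 kip·ft (hogging).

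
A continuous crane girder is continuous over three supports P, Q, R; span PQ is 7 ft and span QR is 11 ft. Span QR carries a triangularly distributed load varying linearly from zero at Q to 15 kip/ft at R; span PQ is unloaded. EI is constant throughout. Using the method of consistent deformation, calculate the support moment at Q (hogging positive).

M_Q = 64.7 kip·ft

Insert a hinge at Q; M_Q is the redundant, and each span becomes simply supported.
End slopes at the hinge Q, treating each span as simply supported:
  span QR: triangular load, peak 15: 7w₀L³/(360EI) = 388.2/EI
  relative rotation θ_0 = (0 + 388.2)/EI = 388.2/EI
A unit hogging moment at Q produces rotation L₁/(3EI) + L₂/(3EI) = 6/EI.
Compatibility: M_Q·(L₁+L₂)/(3EI) = θ_0, giving M_Q = 64.7 kip·ft (hogging).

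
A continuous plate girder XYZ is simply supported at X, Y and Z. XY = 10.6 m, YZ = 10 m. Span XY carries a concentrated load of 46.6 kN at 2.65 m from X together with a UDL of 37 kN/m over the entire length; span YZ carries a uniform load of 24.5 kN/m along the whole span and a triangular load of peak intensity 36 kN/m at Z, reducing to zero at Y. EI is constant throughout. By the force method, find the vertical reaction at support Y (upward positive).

Release continuity at Y by inserting a hinge; the redundant is the internal moment M_Y. The primary structure is two simply-supported spans XY and YZ.
End slopes at the hinge Y, treating each span as simply supported:
  span XY: point load 46.6 at a = 2.65: Pab(L + a)/(6LEI) = 204.5/EI
  span XY: UDL 37: wL³/(24EI) = 1836/EI
  span YZ: UDL 24.5: wL³/(24EI) = 1021/EI
  span YZ: triangular load, peak 36: 7w₀L³/(360EI) = 700/EI
  relative rotation θ_0 = (2041 + 1721)/EI = 3762/EI
A unit hogging moment at Y produces rotation L₁/(3EI) + L₂/(3EI) = 6.867/EI.
Compatibility: M_Y·(L₁+L₂)/(3EI) = θ_0, giving M_Y = 547.8 kN·m (hogging).
Span XY, ΣM about X with M_Y applied at Y: R_Y^{XY}·10.6 = 2202 + 547.8, so R_Y^{XY} = 259.4 kN and R_X = 438.8 − 259.4 = 179.4 kN.
Span YZ, ΣM about Z: R_Y^{YZ}·10 = 1825 + 547.8, so R_Y^{YZ} = 237.3 kN and R_Z = 425 − 237.3 = 187.7 kN.
R_Y = 259.4 + 237.3 = 496.7 kN.

R_Y = 496.7 kN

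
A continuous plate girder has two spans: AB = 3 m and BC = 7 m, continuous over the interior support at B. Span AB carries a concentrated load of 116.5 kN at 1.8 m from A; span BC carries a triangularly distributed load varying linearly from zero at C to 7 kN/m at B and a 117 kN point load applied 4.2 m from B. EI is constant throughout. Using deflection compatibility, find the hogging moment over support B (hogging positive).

M_B = 132.5 kN·m

Release continuity at B by inserting a hinge; the redundant is the internal moment M_B. The primary structure is two simply-supported spans AB and BC.
End slopes at the hinge B, treating each span as simply supported:
  span AB: point load 116.5 at a = 1.8: Pab(L + a)/(6LEI) = 67.1/EI
  span BC: triangular load, peak 7: w₀L³/(45EI) = 53.36/EI
  span BC: point load 117 at a = 4.2: Pab(L + b)/(6LEI) = 321/EI
  relative rotation θ_0 = (67.1 + 374.4)/EI = 441.5/EI
A unit hogging moment at B produces rotation L₁/(3EI) + L₂/(3EI) = 3.333/EI.
Compatibility: M_B·(L₁+L₂)/(3EI) = θ_0, giving M_B = 132.5 kN·m (hogging).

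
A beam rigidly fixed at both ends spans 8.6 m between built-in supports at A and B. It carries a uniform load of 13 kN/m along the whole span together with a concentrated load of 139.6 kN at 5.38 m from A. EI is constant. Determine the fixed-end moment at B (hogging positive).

M_B = 256 kN·m

Release both end moments; the primary structure is a simply-supported span AB with redundants M_A and M_B.
Simple-span end rotations at A and B under the given loads:
  at A: UDL 13: wL³/(24EI) = 344.5/EI
  at B: UDL 13: wL³/(24EI) = 344.5/EI
  at A: point load 139.6 at a = 5.38: Pab(L + b)/(6LEI) = 554/EI
  at B: point load 139.6 at a = 5.38: Pab(L + a)/(6LEI) = 655.2/EI
  θ_A0 = 898.5/EI,  θ_B0 = 999.7/EI
Flexibility coefficients: a unit moment at one end gives L/(3EI) there and L/(6EI) at the far end, so f₁₁ = f₂₂ = 2.867/EI and f₁₂ = f₂₁ = 1.433/EI.
Compatibility — zero rotation at each built-in end:
  2.867 M_A + 1.433 M_B = 898.5
  1.433 M_A + 2.867 M_B = 999.7
Solving the pair gives M_A = 185.4 kN·m and M_B = 256 kN·m (hogging).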